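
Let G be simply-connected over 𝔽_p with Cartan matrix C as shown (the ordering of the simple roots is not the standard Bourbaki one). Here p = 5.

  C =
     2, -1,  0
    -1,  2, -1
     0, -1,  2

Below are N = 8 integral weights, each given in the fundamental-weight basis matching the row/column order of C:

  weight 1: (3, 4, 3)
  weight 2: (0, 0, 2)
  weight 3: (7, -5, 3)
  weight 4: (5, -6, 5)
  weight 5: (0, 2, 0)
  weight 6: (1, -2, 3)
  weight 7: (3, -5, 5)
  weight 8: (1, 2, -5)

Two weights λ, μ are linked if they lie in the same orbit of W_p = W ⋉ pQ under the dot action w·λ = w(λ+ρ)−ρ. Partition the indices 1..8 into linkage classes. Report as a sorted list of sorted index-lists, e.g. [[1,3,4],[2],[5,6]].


A_3 Cartan matrix, 3 simple roots permuted; ρ=(1,1,1).

Ā_5 reps of the 8 weights (A_3, coords as presented):

  λ_1+ρ ↦ (1, 3, 1)
  λ_2+ρ ↦ (1, 1, 3)
  λ_3+ρ ↦ (1, 1, 3)
  λ_4+ρ ↦ (1, 3, 1)
  λ_5+ρ ↦ (1, 3, 1)
  λ_6+ρ ↦ (1, 1, 3)
  λ_7+ρ ↦ (1, 3, 1)
  λ_8+ρ ↦ (1, 1, 3)

The 8 indices split into 2 linkage classes (same alcove rep ⇔ same W_5-dot-orbit):

[[1, 4, 5, 7], [2, 3, 6, 8]]


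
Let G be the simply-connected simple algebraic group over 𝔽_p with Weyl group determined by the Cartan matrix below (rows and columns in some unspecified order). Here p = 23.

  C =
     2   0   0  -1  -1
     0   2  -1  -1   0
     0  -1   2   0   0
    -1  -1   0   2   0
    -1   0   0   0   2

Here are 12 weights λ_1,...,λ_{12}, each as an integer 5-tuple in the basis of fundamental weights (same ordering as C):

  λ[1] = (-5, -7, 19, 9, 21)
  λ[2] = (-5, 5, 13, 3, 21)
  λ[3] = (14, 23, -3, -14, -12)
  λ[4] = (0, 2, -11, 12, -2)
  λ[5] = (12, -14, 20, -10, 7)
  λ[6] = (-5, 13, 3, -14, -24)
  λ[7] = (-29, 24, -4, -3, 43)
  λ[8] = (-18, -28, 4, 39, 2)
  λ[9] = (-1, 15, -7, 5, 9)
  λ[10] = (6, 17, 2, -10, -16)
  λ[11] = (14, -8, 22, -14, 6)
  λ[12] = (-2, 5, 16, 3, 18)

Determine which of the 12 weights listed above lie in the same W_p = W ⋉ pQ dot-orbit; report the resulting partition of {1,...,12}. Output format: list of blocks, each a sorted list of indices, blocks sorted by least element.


A_5 Cartan matrix, 5 simple roots permuted; ρ=(1,1,1,1,1).

Each λ_j+ρ reduced to Ā_23; 5-tuples below use C's row order:

  1: (3, 1, 5, 0, 1)
  2: (3, 1, 5, 0, 1)
  3: (8, 8, 1, 4, 1)
  4: (0, 7, 3, 6, 1)
  5: (8, 8, 1, 4, 1)
  6: (3, 1, 5, 0, 1)
  7: (5, 13, 1, 2, 0)
  8: (3, 1, 5, 0, 1)
  9: (0, 7, 3, 6, 1)
  10: (7, 1, 3, 8, 2)
  11: (5, 13, 1, 2, 0)
  12: (3, 1, 5, 0, 1)

Grouping the 12 weights by Ā_23-representative: 5 linkage classes.

[[1, 2, 6, 8, 12], [3, 5], [4, 9], [7, 11], [10]]


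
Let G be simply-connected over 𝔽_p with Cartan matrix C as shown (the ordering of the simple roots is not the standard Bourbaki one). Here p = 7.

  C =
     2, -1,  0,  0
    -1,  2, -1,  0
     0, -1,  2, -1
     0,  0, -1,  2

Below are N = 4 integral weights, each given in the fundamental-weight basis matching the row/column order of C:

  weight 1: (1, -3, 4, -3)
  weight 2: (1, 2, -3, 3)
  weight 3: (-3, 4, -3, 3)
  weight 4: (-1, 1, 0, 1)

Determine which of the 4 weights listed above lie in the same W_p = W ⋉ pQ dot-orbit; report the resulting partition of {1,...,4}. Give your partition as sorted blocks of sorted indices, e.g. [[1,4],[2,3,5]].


C ↔ A_4 under row/col permutation; |W(A_4)| = 120.

W_7-reps of the 4 weights in Ā_7 (same 4-coord order as C):

    1: (0, 2, 1, 2)
    2: (2, 1, 2, 2)
    3: (2, 1, 2, 2)
    4: (0, 2, 1, 2)

2 distinct reps among the 4 weights ⇒ 2 W_7-linkage classes:

[[1, 4], [2, 3]]


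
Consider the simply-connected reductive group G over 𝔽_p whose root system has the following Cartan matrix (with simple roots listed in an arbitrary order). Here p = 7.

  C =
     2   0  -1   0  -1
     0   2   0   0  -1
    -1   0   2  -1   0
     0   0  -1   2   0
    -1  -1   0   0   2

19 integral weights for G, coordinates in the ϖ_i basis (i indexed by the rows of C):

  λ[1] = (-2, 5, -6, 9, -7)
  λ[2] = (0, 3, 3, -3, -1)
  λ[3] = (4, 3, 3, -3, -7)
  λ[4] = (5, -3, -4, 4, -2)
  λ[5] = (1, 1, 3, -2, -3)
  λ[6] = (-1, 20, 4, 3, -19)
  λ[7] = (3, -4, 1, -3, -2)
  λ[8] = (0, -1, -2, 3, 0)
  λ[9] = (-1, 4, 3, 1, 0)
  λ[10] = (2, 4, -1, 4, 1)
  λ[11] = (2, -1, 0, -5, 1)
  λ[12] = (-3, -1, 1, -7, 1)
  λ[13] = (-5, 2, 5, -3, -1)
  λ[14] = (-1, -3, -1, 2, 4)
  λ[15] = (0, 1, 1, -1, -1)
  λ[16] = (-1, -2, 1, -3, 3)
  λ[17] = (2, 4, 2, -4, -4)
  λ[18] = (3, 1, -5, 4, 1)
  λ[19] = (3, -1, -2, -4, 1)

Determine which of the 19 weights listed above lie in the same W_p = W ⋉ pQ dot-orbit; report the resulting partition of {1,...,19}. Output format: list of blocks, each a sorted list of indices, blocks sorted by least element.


Cartan matrix: type A_5 (|W|=720); un-permuting the 5 rows.

Folding the 19 weights λ_j+ρ into Ā_7 (reps in the given 5-coord order):

  [1] (0, 0, 1, 3, 1)
  [2] (1, 2, 2, 0, 0)
  [3] (1, 0, 1, 0, 3)
  [4] (0, 0, 3, 1, 2)
  [5] (0, 0, 3, 1, 2)
  [6] (1, 2, 2, 0, 0)
  [7] (0, 1, 0, 2, 3)
  [8] (0, 0, 1, 3, 1)
  [9] (0, 0, 1, 3, 1)
  [10] (1, 2, 2, 0, 0)
  [11] (0, 0, 3, 1, 2)
  [12] (0, 4, 2, 0, 0)
  [13] (0, 1, 0, 2, 3)
  [14] (0, 1, 0, 2, 3)
  [15] (1, 2, 2, 0, 0)
  [16] (0, 1, 0, 2, 3)
  [17] (0, 1, 0, 2, 3)
  [18] (0, 0, 3, 1, 2)
  [19] (0, 0, 3, 1, 2)

6 distinct reps among the 19 weights ⇒ 6 W_7-linkage classes:

[[1, 8, 9], [2, 6, 10, 15], [3], [4, 5, 11, 18, 19], [7, 13, 14, 16, 17], [12]]


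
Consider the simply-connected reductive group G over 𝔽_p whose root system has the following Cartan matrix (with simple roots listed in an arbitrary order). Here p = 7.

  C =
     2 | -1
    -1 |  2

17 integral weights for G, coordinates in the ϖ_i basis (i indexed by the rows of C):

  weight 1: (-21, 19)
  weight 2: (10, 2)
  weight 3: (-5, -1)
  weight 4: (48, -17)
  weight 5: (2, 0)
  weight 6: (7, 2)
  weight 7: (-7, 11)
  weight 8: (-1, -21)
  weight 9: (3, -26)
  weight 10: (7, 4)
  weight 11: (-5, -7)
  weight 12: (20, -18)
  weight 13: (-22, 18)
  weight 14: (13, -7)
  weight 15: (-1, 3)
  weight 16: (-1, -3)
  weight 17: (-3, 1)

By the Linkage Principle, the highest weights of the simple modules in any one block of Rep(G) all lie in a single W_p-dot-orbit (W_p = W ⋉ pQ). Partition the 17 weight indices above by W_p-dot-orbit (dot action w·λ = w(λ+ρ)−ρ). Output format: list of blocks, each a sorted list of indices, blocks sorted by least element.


A_2 Cartan matrix, 2 simple roots permuted; ρ=(1,1).

Ā_7 reps of the 17 weights (A_2, coords as presented):

  λ_1+ρ ↦ (0, 1)
  λ_2+ρ ↦ (0, 4)
  λ_3+ρ ↦ (0, 4)
  λ_4+ρ ↦ (2, 0)
  λ_5+ρ ↦ (3, 1)
  λ_6+ρ ↦ (3, 1)
  λ_7+ρ ↦ (1, 1)
  λ_8+ρ ↦ (0, 1)
  λ_9+ρ ↦ (0, 4)
  λ_10+ρ ↦ (1, 1)
  λ_11+ρ ↦ (3, 1)
  λ_12+ρ ↦ (0, 4)
  λ_13+ρ ↦ (2, 0)
  λ_14+ρ ↦ (0, 1)
  λ_15+ρ ↦ (0, 4)
  λ_16+ρ ↦ (2, 0)
  λ_17+ρ ↦ (2, 0)

Partition of {1..17} into 5 W_7-dot-orbits:

[[1, 8, 14], [2, 3, 9, 12, 15], [4, 13, 16, 17], [5, 6, 11], [7, 10]]


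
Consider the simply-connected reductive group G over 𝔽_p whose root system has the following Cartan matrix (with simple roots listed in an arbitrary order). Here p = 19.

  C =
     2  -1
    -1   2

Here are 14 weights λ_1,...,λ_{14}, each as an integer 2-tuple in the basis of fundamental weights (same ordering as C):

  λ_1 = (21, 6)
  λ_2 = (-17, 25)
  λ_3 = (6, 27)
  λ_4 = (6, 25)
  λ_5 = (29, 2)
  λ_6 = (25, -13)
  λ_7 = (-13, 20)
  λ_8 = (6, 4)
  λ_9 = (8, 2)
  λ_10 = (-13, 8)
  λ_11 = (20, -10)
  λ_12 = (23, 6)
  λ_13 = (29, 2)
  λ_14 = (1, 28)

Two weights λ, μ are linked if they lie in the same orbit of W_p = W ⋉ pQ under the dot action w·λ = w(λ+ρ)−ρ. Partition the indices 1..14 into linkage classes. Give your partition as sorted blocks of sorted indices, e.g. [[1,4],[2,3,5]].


A_2 Cartan matrix, 2 simple roots permuted; ρ=(1,1).

λ_j+ρ reflected into Ā_19 (⟨·,θ^∨⟩≤19); 2-tuples as given:

  1: (9, 3)
  2: (9, 3)
  3: (9, 3)
  4: (7, 5)
  5: (5, 11)
  6: (7, 5)
  7: (10, 7)
  8: (7, 5)
  9: (9, 3)
  10: (9, 3)
  11: (10, 7)
  12: (7, 5)
  13: (5, 11)
  14: (10, 7)

Linkage partition of the 14 weights (4 classes, p=19):

[[1, 2, 3, 9, 10], [4, 6, 8, 12], [5, 13], [7, 11, 14]]


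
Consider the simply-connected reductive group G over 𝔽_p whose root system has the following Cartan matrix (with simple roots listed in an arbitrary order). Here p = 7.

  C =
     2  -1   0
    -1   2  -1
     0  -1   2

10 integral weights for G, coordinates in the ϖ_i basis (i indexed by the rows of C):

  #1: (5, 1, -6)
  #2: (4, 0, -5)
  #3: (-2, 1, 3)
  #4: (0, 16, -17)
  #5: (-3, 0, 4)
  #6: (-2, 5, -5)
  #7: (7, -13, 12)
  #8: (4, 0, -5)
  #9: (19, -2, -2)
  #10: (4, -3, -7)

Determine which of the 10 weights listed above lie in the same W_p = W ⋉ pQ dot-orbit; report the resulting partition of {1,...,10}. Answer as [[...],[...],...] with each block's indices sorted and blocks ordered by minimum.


C ↔ A_3 under row/col permutation; |W(A_3)| = 24.

W_7-reps of the 10 weights in Ā_7 (same 3-coord order as C):

  1: (2, 3, 1) · 2: (2, 3, 1) · 3: (1, 1, 4) · 4: (2, 3, 1) · 5: (1, 1, 4) · 6: (1, 1, 4) · 7: (1, 1, 4) · 8: (2, 3, 1) · 9: (1, 1, 4) · 10: (2, 3, 1)

These 10 weights hit 2 W_7-dot-orbits; sizes (5, 5):

[[1, 2, 4, 8, 10], [3, 5, 6, 7, 9]]


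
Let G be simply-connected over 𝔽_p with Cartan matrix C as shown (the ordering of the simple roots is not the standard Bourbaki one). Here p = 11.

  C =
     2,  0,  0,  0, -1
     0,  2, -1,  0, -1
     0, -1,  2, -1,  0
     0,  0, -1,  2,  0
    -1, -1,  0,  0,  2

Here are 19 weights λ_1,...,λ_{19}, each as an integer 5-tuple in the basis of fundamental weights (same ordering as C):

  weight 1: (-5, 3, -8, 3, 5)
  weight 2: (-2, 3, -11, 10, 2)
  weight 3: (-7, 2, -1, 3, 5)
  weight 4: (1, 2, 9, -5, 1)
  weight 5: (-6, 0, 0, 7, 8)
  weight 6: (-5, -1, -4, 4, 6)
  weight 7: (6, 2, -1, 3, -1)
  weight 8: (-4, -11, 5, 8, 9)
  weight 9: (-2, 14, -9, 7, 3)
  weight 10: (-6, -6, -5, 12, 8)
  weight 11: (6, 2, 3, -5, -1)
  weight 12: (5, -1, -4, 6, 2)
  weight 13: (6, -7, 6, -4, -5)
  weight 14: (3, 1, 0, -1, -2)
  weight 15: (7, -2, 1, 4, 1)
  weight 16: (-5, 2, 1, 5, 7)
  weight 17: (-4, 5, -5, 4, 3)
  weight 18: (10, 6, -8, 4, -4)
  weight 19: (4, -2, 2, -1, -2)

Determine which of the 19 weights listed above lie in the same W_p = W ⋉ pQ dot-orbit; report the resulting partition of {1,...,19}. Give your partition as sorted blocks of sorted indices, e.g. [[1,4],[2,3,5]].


Root system A_5: the 5×5 matrix C matches after relabeling.

Folding the 19 weights λ_j+ρ into Ā_11 (reps in the given 5-coord order):

  λ_1+ρ ↦ (3, 2, 1, 3, 1);  λ_2+ρ ↦ (3, 2, 4, 1, 1);  λ_3+ρ ↦ (4, 3, 0, 2, 0);  λ_4+ρ ↦ (2, 1, 4, 2, 2);  λ_5+ρ ↦ (3, 1, 1, 0, 1);  λ_6+ρ ↦ (4, 3, 0, 2, 0);  λ_7+ρ ↦ (4, 3, 0, 1, 0);  λ_8+ρ ↦ (3, 2, 4, 1, 1);  λ_9+ρ ↦ (4, 3, 0, 1, 0);  λ_10+ρ ↦ (2, 1, 4, 2, 2);  λ_11+ρ ↦ (4, 3, 0, 1, 0);  λ_12+ρ ↦ (4, 3, 0, 2, 0);  λ_13+ρ ↦ (3, 2, 1, 3, 1);  λ_14+ρ ↦ (3, 1, 1, 0, 1);  λ_15+ρ ↦ (3, 1, 1, 0, 1);  λ_16+ρ ↦ (4, 3, 0, 2, 0);  λ_17+ρ ↦ (3, 2, 4, 1, 1);  λ_18+ρ ↦ (4, 3, 0, 2, 0);  λ_19+ρ ↦ (3, 1, 1, 0, 1)

Grouping the 19 weights by Ā_11-representative: 6 linkage classes.

[[1, 13], [2, 8, 17], [3, 6, 12, 16, 18], [4, 10], [5, 14, 15, 19], [7, 9, 11]]


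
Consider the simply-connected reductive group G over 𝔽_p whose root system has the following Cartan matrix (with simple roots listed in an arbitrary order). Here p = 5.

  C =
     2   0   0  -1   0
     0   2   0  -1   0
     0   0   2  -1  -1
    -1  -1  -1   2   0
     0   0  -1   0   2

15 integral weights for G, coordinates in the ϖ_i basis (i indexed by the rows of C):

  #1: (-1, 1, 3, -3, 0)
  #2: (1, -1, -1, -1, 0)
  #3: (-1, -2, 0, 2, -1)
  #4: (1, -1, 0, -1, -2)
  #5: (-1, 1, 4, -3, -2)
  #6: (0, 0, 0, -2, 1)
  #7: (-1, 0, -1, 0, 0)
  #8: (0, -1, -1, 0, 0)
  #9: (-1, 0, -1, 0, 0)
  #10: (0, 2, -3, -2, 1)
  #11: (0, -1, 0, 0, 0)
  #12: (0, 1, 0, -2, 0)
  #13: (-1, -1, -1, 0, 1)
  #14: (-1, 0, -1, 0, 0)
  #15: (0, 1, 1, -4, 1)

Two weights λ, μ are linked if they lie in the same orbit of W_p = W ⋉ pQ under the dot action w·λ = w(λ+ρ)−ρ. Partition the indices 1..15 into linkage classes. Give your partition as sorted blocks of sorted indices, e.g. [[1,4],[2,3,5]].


Dynkin diagram of C (from the 8 off-diagonal −1 entries): D_5.

Ā_5 reps of the 15 weights (D_5, coords as presented):

  λ_1 → (2, 0, 0, 0, 1) · λ_2 → (2, 0, 0, 0, 1) · λ_3 → (0, 1, 0, 1, 1) · λ_4 → (2, 0, 0, 0, 1) · λ_5 → (2, 0, 0, 0, 1) · λ_6 → (0, 0, 0, 1, 2) · λ_7 → (0, 1, 0, 1, 1) · λ_8 → (1, 0, 0, 1, 1) · λ_9 → (0, 1, 0, 1, 1) · λ_10 → (2, 0, 0, 0, 1) · λ_11 → (1, 0, 0, 1, 1) · λ_12 → (0, 1, 0, 1, 1) · λ_13 → (0, 0, 0, 1, 2) · λ_14 → (0, 1, 0, 1, 1) · λ_15 → (1, 0, 0, 1, 1)

These 15 weights hit 4 W_5-dot-orbits; sizes (5, 5, 2, 3):

[[1, 2, 4, 5, 10], [3, 7, 9, 12, 14], [6, 13], [8, 11, 15]]


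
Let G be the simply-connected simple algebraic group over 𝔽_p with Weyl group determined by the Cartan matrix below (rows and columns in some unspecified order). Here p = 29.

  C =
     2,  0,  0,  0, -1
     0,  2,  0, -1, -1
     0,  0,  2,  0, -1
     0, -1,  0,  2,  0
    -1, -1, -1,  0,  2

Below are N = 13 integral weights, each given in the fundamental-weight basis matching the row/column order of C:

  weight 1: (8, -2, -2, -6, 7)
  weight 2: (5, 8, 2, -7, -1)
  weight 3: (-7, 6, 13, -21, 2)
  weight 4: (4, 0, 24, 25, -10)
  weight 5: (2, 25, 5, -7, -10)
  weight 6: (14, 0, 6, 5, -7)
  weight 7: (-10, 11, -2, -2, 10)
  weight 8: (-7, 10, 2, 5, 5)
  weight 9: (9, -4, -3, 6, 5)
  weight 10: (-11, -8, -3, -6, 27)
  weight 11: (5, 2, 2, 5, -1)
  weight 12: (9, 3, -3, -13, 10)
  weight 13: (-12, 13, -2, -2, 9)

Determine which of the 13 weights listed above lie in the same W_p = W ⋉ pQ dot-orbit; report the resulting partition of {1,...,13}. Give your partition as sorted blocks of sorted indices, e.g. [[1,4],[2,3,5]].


C ↔ D_5 under row/col permutation; |W(D_5)| = 1920.

Ā_29 reps of the 13 weights (D_5, coords as presented):

  1: (9, 5, 1, 1, 1) · 2: (6, 3, 3, 6, 0) · 3: (10, 3, 2, 4, 1) · 4: (10, 3, 2, 4, 1) · 5: (6, 3, 3, 6, 0) · 6: (9, 5, 1, 1, 1) · 7: (9, 5, 1, 1, 1) · 8: (6, 3, 3, 6, 0) · 9: (10, 3, 2, 4, 1) · 10: (10, 3, 2, 4, 1) · 11: (6, 3, 3, 6, 0) · 12: (10, 3, 2, 4, 1) · 13: (9, 5, 1, 1, 1)

Grouping the 13 weights by Ā_29-representative: 3 linkage classes.

[[1, 6, 7, 13], [2, 5, 8, 11], [3, 4, 9, 10, 12]]


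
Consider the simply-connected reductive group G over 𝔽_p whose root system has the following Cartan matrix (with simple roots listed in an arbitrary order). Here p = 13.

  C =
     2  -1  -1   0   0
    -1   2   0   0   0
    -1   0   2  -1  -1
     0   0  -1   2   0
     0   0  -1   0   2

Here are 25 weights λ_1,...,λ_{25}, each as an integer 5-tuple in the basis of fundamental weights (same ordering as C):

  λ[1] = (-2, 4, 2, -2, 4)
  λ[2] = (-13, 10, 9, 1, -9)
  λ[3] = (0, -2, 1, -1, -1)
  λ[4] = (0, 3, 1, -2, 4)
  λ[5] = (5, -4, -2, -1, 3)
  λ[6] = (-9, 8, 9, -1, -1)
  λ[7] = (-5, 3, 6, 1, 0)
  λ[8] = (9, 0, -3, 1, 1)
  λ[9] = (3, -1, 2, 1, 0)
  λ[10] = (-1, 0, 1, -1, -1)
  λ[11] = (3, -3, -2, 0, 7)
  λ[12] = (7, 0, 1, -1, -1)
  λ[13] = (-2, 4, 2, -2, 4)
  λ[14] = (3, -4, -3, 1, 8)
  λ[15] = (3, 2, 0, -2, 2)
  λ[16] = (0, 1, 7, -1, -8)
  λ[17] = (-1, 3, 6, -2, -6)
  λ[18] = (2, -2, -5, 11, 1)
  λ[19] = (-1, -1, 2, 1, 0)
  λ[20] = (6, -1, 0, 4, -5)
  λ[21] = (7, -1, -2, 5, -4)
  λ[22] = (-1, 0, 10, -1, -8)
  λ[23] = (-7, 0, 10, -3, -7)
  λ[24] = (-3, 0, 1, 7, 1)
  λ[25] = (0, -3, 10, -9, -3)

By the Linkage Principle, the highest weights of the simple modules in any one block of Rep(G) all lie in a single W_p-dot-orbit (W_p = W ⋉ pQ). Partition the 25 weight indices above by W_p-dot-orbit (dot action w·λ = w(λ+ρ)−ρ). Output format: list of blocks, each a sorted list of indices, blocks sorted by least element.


Type D_5, rank 5, |W|=1920; reorder rows/cols to standard.

W_13-reps of the 25 weights in Ā_13 (same 5-coord order as C):

  λ_1 → (0, 4, 1, 1, 5);  λ_2 → (1, 1, 0, 8, 2);  λ_3 → (0, 1, 2, 0, 0);  λ_4 → (0, 4, 1, 1, 5);  λ_5 → (2, 3, 0, 1, 3);  λ_6 → (0, 1, 2, 0, 0);  λ_7 → (0, 0, 3, 2, 1);  λ_8 → (0, 1, 2, 0, 0);  λ_9 → (0, 0, 3, 2, 1);  λ_10 → (0, 1, 2, 0, 0);  λ_11 → (1, 2, 1, 0, 7);  λ_12 → (0, 1, 2, 0, 0);  λ_13 → (0, 4, 1, 1, 5);  λ_14 → (1, 2, 1, 0, 7);  λ_15 → (2, 3, 0, 1, 3);  λ_16 → (1, 2, 1, 0, 7);  λ_17 → (0, 4, 1, 1, 5);  λ_18 → (1, 1, 0, 8, 2);  λ_19 → (0, 0, 3, 2, 1);  λ_20 → (0, 0, 3, 2, 1);  λ_21 → (0, 0, 3, 2, 1);  λ_22 → (1, 2, 1, 0, 7);  λ_23 → (2, 3, 0, 1, 3);  λ_24 → (1, 1, 0, 8, 2);  λ_25 → (1, 1, 0, 8, 2)

Grouping the 25 weights by Ā_13-representative: 6 linkage classes.

[[1, 4, 13, 17], [2, 18, 24, 25], [3, 6, 8, 10, 12], [5, 15, 23], [7, 9, 19, 20, 21], [11, 14, 16, 22]]


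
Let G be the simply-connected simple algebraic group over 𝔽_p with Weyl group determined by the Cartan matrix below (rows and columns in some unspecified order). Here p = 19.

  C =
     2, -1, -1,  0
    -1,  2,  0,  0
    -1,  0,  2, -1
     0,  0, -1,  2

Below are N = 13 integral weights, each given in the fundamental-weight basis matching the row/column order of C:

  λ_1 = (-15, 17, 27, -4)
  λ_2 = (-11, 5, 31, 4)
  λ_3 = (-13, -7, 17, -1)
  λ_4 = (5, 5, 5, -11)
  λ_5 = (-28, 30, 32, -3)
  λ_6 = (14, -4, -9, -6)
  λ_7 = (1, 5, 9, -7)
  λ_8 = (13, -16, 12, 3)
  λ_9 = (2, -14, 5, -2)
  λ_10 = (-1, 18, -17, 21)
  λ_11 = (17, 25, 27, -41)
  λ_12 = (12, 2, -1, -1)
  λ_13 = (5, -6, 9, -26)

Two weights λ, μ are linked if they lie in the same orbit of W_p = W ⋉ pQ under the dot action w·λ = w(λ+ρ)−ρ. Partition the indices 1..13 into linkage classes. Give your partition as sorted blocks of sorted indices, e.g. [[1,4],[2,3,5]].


Type A_4, rank 4, |W|=120; reorder rows/cols to standard.

Folding the 13 weights λ_j+ρ into Ā_19 (reps in the given 4-coord order):

  λ_1 → (5, 3, 1, 4);  λ_2 → (5, 3, 1, 4);  λ_3 → (6, 12, 0, 0);  λ_4 → (2, 6, 4, 6);  λ_5 → (1, 2, 4, 8);  λ_6 → (1, 2, 4, 8);  λ_7 → (2, 6, 4, 6);  λ_8 → (1, 2, 4, 8);  λ_9 → (5, 3, 1, 4);  λ_10 → (13, 3, 0, 0);  λ_11 → (2, 6, 4, 6);  λ_12 → (13, 3, 0, 0);  λ_13 → (5, 3, 1, 4)

These 13 weights hit 5 W_19-dot-orbits; sizes (4, 1, 3, 3, 2):

[[1, 2, 9, 13], [3], [4, 7, 11], [5, 6, 8], [10, 12]]


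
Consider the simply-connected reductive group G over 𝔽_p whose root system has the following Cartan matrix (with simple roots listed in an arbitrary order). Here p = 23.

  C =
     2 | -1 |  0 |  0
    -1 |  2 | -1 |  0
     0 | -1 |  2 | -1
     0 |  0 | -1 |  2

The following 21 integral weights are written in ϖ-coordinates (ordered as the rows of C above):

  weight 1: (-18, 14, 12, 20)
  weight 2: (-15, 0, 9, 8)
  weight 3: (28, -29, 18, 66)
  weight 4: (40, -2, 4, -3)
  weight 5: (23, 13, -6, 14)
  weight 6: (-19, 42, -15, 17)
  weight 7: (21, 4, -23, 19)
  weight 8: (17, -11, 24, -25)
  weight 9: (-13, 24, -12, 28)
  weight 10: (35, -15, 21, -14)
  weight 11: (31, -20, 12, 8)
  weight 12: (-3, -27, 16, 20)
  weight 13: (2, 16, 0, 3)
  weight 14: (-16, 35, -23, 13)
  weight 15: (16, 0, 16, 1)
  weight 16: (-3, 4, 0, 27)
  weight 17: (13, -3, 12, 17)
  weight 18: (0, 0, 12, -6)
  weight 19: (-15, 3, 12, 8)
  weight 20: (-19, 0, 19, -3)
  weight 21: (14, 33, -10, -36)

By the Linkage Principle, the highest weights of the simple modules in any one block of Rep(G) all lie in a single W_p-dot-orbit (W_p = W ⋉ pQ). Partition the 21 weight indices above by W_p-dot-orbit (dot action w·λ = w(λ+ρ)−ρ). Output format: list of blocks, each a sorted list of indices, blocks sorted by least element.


C ↔ A_4 under row/col permutation; |W(A_4)| = 120.

Folding the 21 weights λ_j+ρ into Ā_23 (reps in the given 4-coord order):

  λ_1+ρ ↦ (2, 6, 3, 2)
  λ_2+ρ ↦ (1, 10, 3, 6)
  λ_3+ρ ↦ (3, 1, 5, 12)
  λ_4+ρ ↦ (1, 17, 1, 2)
  λ_5+ρ ↦ (1, 1, 8, 5)
  λ_6+ρ ↦ (3, 1, 5, 12)
  λ_7+ρ ↦ (1, 17, 1, 2)
  λ_8+ρ ↦ (1, 1, 8, 5)
  λ_9+ρ ↦ (2, 6, 3, 2)
  λ_10+ρ ↦ (1, 1, 8, 5)
  λ_11+ρ ↦ (1, 10, 3, 6)
  λ_12+ρ ↦ (2, 6, 3, 2)
  λ_13+ρ ↦ (1, 17, 1, 2)
  λ_14+ρ ↦ (1, 1, 8, 5)
  λ_15+ρ ↦ (3, 1, 5, 12)
  λ_16+ρ ↦ (3, 1, 5, 12)
  λ_17+ρ ↦ (2, 6, 3, 2)
  λ_18+ρ ↦ (1, 1, 8, 5)
  λ_19+ρ ↦ (1, 10, 3, 6)
  λ_20+ρ ↦ (1, 17, 1, 2)
  λ_21+ρ ↦ (2, 6, 3, 2)

5 distinct reps among the 21 weights ⇒ 5 W_23-linkage classes:

[[1, 9, 12, 17, 21], [2, 11, 19], [3, 6, 15, 16], [4, 7, 13, 20], [5, 8, 10, 14, 18]]


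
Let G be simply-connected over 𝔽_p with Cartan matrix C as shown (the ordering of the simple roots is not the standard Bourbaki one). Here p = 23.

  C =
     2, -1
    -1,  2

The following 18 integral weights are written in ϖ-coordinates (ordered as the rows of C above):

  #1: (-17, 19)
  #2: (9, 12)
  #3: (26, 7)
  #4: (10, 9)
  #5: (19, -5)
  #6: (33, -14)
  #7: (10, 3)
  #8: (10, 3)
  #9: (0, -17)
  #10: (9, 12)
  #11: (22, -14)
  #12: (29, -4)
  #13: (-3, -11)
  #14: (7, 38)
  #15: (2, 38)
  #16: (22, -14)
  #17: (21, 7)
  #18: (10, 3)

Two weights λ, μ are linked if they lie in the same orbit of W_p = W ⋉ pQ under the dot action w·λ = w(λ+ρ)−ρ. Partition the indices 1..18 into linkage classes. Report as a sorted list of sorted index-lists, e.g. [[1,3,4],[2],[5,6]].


Cartan matrix: type A_2 (|W|=6); un-permuting the 2 rows.

Folding the 18 weights λ_j+ρ into Ā_23 (reps in the given 2-coord order):

  [1] (16, 4)
  [2] (10, 13)
  [3] (11, 4)
  [4] (11, 10)
  [5] (16, 4)
  [6] (10, 2)
  [7] (11, 4)
  [8] (11, 4)
  [9] (15, 1)
  [10] (10, 13)
  [11] (10, 13)
  [12] (16, 4)
  [13] (10, 2)
  [14] (15, 1)
  [15] (16, 4)
  [16] (10, 13)
  [17] (15, 1)
  [18] (11, 4)

Grouping the 18 weights by Ā_23-representative: 6 linkage classes.

[[1, 5, 12, 15], [2, 10, 11, 16], [3, 7, 8, 18], [4], [6, 13], [9, 14, 17]]


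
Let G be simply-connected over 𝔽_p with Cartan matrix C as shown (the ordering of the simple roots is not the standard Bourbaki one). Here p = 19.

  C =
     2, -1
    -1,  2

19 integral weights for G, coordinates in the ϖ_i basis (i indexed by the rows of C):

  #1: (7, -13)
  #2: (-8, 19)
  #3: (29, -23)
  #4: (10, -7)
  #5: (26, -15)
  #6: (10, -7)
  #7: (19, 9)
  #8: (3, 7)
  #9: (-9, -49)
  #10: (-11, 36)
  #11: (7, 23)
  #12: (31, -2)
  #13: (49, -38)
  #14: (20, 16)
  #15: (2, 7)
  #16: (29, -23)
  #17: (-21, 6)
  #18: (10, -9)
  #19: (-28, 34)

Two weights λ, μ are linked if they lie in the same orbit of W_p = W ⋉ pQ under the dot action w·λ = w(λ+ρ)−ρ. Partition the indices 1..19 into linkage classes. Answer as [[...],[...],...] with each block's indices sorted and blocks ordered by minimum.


C ↔ A_2 under row/col permutation; |W(A_2)| = 6.

Folding the 19 weights λ_j+ρ into Ā_19 (reps in the given 2-coord order):

  λ_1 → (4, 8) · λ_2 → (6, 12) · λ_3 → (3, 8) · λ_4 → (5, 6) · λ_5 → (5, 6) · λ_6 → (5, 6) · λ_7 → (8, 1) · λ_8 → (4, 8) · λ_9 → (8, 1) · λ_10 → (8, 1) · λ_11 → (5, 6) · λ_12 → (6, 12) · λ_13 → (6, 12) · λ_14 → (0, 2) · λ_15 → (3, 8) · λ_16 → (3, 8) · λ_17 → (6, 12) · λ_18 → (3, 8) · λ_19 → (3, 8)

Grouping the 19 weights by Ā_19-representative: 6 linkage classes.

[[1, 8], [2, 12, 13, 17], [3, 15, 16, 18, 19], [4, 5, 6, 11], [7, 9, 10], [14]]


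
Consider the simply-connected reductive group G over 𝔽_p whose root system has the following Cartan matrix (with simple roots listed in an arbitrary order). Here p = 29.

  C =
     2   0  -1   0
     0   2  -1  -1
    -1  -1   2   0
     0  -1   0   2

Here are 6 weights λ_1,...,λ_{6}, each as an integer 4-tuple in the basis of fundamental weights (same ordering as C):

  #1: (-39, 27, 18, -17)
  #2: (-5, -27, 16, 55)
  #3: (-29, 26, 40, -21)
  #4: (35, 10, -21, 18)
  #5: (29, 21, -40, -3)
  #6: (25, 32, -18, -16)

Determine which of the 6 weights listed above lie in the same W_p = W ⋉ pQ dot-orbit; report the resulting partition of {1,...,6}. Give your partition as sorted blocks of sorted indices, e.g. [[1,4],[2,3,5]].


Root system A_4: the 4×4 matrix C matches after relabeling.

Folding the 6 weights λ_j+ρ into Ā_29 (reps in the given 4-coord order):

  λ_1+ρ ↦ (1, 2, 10, 7);  λ_2+ρ ↦ (4, 1, 13, 2);  λ_3+ρ ↦ (1, 2, 10, 7);  λ_4+ρ ↦ (1, 2, 10, 7);  λ_5+ρ ↦ (1, 2, 10, 7);  λ_6+ρ ↦ (4, 1, 13, 2)

These 6 weights hit 2 W_29-dot-orbits; sizes (4, 2):

[[1, 3, 4, 5], [2, 6]]


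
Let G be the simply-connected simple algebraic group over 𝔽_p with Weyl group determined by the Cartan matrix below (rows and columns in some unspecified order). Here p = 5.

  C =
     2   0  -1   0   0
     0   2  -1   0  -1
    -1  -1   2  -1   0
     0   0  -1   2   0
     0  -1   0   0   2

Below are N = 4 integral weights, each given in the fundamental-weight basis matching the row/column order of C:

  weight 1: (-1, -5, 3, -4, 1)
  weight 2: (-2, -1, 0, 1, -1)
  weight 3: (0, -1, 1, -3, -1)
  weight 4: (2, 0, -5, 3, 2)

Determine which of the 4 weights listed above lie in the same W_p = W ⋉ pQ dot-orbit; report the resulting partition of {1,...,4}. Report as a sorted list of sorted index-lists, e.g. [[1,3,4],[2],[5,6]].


C ↔ D_5 under row/col permutation; |W(D_5)| = 1920.

λ_j+ρ reflected into Ā_5 (⟨·,θ^∨⟩≤5); 5-tuples as given:

  1: (2, 0, 0, 1, 1) · 2: (1, 0, 0, 2, 0) · 3: (1, 0, 0, 2, 0) · 4: (1, 1, 0, 0, 0)

Grouping the 4 weights by Ā_5-representative: 3 linkage classes.

[[1], [2, 3], [4]]


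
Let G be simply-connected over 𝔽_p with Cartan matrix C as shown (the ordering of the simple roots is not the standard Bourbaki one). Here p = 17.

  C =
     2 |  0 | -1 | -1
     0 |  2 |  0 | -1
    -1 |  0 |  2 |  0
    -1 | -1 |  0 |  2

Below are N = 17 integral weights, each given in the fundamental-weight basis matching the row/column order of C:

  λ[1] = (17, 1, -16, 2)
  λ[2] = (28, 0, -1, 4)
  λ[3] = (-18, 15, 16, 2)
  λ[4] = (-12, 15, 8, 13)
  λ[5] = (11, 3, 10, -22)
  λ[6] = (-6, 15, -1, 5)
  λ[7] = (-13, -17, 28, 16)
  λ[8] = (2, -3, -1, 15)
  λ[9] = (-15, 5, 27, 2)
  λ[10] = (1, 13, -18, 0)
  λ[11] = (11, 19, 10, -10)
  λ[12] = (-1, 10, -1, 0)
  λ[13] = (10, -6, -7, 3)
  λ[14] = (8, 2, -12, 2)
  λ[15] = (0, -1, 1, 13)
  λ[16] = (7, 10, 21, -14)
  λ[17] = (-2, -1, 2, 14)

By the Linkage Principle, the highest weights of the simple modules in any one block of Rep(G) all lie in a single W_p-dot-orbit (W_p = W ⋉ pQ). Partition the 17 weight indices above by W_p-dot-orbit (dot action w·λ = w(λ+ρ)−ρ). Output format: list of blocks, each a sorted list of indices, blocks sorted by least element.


Dynkin diagram of C (from the 6 off-diagonal −1 entries): A_4.

W_17-reps of the 17 weights in Ā_17 (same 4-coord order as C):

  [1] (2, 3, 9, 1) · [2] (0, 11, 0, 1) · [3] (1, 0, 2, 14) · [4] (2, 3, 9, 1) · [5] (0, 6, 4, 5) · [6] (0, 11, 0, 1) · [7] (0, 11, 0, 1) · [8] (1, 0, 2, 14) · [9] (3, 6, 3, 0) · [10] (1, 0, 2, 14) · [11] (3, 6, 3, 0) · [12] (0, 11, 0, 1) · [13] (4, 4, 6, 1) · [14] (2, 3, 9, 1) · [15] (1, 0, 2, 14) · [16] (0, 6, 4, 5) · [17] (1, 0, 2, 14)

Partition of {1..17} into 6 W_17-dot-orbits:

[[1, 4, 14], [2, 6, 7, 12], [3, 8, 10, 15, 17], [5, 16], [9, 11], [13]]


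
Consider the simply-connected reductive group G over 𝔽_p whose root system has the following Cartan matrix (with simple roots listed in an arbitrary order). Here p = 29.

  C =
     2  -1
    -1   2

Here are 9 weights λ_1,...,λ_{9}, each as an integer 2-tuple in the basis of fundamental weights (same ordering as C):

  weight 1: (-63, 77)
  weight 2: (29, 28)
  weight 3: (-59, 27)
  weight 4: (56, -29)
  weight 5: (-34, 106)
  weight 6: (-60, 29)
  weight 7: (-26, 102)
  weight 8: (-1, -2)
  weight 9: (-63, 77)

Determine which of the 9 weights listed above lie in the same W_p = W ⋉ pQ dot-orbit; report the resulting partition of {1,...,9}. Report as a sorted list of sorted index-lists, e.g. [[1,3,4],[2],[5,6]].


Cartan matrix: type A_2 (|W|=6); un-permuting the 2 rows.

Folding the 9 weights λ_j+ρ into Ā_29 (reps in the given 2-coord order):

    λ_1+ρ ↦ (16, 9)
    λ_2+ρ ↦ (1, 0)
    λ_3+ρ ↦ (1, 0)
    λ_4+ρ ↦ (1, 0)
    λ_5+ρ ↦ (16, 9)
    λ_6+ρ ↦ (1, 0)
    λ_7+ρ ↦ (16, 9)
    λ_8+ρ ↦ (1, 0)
    λ_9+ρ ↦ (16, 9)

Partition of {1..9} into 2 W_29-dot-orbits:

[[1, 5, 7, 9], [2, 3, 4, 6, 8]]


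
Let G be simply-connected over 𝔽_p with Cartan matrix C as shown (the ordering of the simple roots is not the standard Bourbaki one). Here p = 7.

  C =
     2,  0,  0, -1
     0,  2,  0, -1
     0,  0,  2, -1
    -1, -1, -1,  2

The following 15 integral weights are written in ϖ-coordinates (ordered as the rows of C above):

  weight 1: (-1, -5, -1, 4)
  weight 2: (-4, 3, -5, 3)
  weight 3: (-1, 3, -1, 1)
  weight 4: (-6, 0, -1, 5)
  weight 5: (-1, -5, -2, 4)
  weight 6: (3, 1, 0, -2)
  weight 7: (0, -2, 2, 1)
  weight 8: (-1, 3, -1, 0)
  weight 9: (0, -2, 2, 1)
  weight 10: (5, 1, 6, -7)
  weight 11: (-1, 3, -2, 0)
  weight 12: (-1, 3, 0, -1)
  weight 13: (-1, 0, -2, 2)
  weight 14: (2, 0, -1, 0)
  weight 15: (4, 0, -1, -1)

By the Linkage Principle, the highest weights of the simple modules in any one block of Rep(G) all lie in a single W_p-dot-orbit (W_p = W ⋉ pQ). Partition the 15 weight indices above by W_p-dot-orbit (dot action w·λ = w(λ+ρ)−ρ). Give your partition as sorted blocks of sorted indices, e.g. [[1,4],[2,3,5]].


Cartan matrix: type D_4 (|W|=192); un-permuting the 4 rows.

W_7-reps of the 15 weights in Ā_7 (same 4-coord order as C):

    λ_1 → (0, 4, 0, 1)
    λ_2 → (0, 1, 1, 2)
    λ_3 → (0, 4, 0, 1)
    λ_4 → (5, 1, 0, 0)
    λ_5 → (0, 4, 1, 0)
    λ_6 → (3, 1, 0, 1)
    λ_7 → (1, 1, 3, 1)
    λ_8 → (0, 4, 0, 1)
    λ_9 → (1, 1, 3, 1)
    λ_10 → (0, 4, 1, 0)
    λ_11 → (0, 4, 1, 0)
    λ_12 → (0, 4, 1, 0)
    λ_13 → (0, 1, 1, 2)
    λ_14 → (3, 1, 0, 1)
    λ_15 → (5, 1, 0, 0)

The 15 indices split into 6 linkage classes (same alcove rep ⇔ same W_7-dot-orbit):

[[1, 3, 8], [2, 13], [4, 15], [5, 10, 11, 12], [6, 14], [7, 9]]


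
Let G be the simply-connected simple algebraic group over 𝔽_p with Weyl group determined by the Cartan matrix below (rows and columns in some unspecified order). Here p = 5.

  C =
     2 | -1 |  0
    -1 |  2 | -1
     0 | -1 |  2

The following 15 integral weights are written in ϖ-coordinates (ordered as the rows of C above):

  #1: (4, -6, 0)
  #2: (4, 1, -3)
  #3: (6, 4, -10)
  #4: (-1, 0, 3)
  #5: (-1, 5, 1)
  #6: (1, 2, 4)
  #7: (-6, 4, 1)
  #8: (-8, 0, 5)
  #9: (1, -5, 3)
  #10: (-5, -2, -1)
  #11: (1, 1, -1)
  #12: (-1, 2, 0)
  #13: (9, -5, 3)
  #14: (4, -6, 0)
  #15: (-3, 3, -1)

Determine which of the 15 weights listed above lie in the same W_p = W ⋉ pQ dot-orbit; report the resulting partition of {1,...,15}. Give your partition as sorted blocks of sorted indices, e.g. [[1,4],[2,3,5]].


Dynkin diagram of C (from the 4 off-diagonal −1 entries): A_3.

λ_j+ρ reflected into Ā_5 (⟨·,θ^∨⟩≤5); 3-tuples as given:

  λ_1 → (0, 1, 4);  λ_2 → (3, 0, 0);  λ_3 → (2, 2, 0);  λ_4 → (0, 1, 4);  λ_5 → (2, 2, 0);  λ_6 → (3, 0, 0);  λ_7 → (3, 0, 0);  λ_8 → (0, 3, 1);  λ_9 → (2, 2, 0);  λ_10 → (0, 1, 4);  λ_11 → (2, 2, 0);  λ_12 → (0, 3, 1);  λ_13 → (0, 1, 4);  λ_14 → (0, 1, 4);  λ_15 → (2, 2, 0)

Partition of {1..15} into 4 W_5-dot-orbits:

[[1, 4, 10, 13, 14], [2, 6, 7], [3, 5, 9, 11, 15], [8, 12]]


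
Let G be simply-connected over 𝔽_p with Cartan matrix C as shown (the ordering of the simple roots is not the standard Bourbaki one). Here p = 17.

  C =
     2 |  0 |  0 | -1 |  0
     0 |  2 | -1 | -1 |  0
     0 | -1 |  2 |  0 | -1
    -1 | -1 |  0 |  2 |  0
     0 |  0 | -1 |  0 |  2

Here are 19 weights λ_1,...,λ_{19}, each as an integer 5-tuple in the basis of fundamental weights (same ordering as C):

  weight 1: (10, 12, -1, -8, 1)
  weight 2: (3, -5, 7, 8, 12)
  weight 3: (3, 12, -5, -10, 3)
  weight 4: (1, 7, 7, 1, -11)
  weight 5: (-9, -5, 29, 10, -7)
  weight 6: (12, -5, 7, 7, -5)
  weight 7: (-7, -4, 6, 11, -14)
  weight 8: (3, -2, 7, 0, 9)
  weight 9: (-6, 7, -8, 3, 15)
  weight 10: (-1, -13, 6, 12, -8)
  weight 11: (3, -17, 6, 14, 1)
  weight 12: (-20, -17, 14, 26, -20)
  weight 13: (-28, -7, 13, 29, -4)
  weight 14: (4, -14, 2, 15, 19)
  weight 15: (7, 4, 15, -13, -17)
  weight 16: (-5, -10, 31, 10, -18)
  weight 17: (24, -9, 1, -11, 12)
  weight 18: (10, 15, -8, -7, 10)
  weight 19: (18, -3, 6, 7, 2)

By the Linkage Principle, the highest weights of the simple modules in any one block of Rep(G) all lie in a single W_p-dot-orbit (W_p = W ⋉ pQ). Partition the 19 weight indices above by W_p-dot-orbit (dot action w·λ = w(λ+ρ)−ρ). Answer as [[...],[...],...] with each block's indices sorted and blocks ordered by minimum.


Type A_5, rank 5, |W|=720; reorder rows/cols to standard.

Alcove-folded reps (p=17, 19 weights, presented ϖ-order):

  1: (2, 6, 0, 7, 0)
  2: (5, 0, 4, 4, 0)
  3: (5, 0, 4, 4, 0)
  4: (1, 6, 2, 1, 5)
  5: (3, 3, 3, 3, 4)
  6: (5, 0, 4, 4, 0)
  7: (3, 3, 3, 3, 4)
  8: (0, 0, 7, 1, 5)
  9: (0, 0, 7, 1, 5)
  10: (0, 0, 7, 1, 5)
  11: (1, 6, 2, 1, 5)
  12: (1, 6, 2, 1, 5)
  13: (3, 3, 3, 3, 4)
  14: (3, 3, 3, 3, 4)
  15: (0, 0, 7, 1, 5)
  16: (2, 6, 0, 7, 0)
  17: (1, 6, 2, 1, 5)
  18: (3, 3, 3, 3, 4)
  19: (1, 6, 2, 1, 5)

Linkage partition of the 19 weights (5 classes, p=17):

[[1, 16], [2, 3, 6], [4, 11, 12, 17, 19], [5, 7, 13, 14, 18], [8, 9, 10, 15]]


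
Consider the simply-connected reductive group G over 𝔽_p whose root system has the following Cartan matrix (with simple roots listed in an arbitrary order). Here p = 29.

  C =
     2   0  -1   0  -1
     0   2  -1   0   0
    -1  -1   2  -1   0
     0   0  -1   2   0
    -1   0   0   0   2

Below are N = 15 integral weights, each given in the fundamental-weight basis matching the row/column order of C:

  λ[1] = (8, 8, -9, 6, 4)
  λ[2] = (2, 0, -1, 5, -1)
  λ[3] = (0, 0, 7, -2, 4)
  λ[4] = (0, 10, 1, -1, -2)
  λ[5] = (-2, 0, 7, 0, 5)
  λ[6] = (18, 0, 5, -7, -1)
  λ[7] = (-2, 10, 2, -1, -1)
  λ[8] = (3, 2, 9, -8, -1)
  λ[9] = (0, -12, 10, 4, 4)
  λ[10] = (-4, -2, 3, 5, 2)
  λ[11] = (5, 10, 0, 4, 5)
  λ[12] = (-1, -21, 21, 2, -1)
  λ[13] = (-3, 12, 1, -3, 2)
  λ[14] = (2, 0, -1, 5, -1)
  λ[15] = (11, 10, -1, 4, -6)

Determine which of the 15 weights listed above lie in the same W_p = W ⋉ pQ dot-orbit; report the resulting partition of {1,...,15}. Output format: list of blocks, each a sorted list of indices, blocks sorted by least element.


D_5 Cartan matrix, 5 simple roots permuted; ρ=(1,1,1,1,1).

Folding the 15 weights λ_j+ρ into Ā_29 (reps in the given 5-coord order):

  [1] (1, 1, 7, 1, 5)
  [2] (3, 1, 0, 6, 0)
  [3] (1, 1, 7, 1, 5)
  [4] (0, 11, 2, 0, 1)
  [5] (1, 1, 7, 1, 5)
  [6] (3, 1, 0, 6, 0)
  [7] (0, 11, 2, 0, 1)
  [8] (4, 3, 3, 7, 0)
  [9] (1, 11, 0, 5, 5)
  [10] (3, 1, 0, 6, 0)
  [11] (1, 11, 0, 5, 5)
  [12] (0, 20, 2, 3, 0)
  [13] (0, 11, 2, 0, 1)
  [14] (3, 1, 0, 6, 0)
  [15] (1, 11, 0, 5, 5)

Grouping the 15 weights by Ā_29-representative: 6 linkage classes.

[[1, 3, 5], [2, 6, 10, 14], [4, 7, 13], [8], [9, 11, 15], [12]]


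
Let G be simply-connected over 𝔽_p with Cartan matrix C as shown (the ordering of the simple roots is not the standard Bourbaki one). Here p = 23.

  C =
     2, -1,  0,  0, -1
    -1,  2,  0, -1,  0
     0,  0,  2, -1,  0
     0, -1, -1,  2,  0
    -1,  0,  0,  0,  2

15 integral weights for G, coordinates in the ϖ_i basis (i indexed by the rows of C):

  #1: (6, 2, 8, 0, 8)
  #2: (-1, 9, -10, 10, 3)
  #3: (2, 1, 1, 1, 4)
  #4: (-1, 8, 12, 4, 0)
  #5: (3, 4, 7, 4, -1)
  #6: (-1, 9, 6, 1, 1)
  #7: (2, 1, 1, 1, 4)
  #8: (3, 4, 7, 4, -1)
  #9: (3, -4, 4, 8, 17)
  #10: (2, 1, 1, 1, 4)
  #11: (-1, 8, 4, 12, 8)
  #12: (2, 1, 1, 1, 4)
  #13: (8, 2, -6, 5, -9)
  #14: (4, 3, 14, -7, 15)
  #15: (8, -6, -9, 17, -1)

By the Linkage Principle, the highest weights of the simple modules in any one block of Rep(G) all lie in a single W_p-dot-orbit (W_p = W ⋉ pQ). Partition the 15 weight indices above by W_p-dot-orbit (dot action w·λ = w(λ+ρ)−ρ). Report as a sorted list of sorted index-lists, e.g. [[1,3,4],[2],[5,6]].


Type A_5, rank 5, |W|=720; reorder rows/cols to standard.

W_23-reps of the 15 weights in Ā_23 (same 5-coord order as C):

    1: (7, 3, 3, 1, 3)
    2: (0, 10, 7, 2, 2)
    3: (3, 2, 2, 2, 5)
    4: (4, 5, 8, 5, 0)
    5: (4, 5, 8, 5, 0)
    6: (0, 10, 7, 2, 2)
    7: (3, 2, 2, 2, 5)
    8: (4, 5, 8, 5, 0)
    9: (1, 3, 5, 1, 8)
    10: (3, 2, 2, 2, 5)
    11: (4, 5, 8, 5, 0)
    12: (3, 2, 2, 2, 5)
    13: (1, 3, 5, 1, 8)
    14: (3, 2, 2, 2, 5)
    15: (4, 5, 8, 5, 0)

These 15 weights hit 5 W_23-dot-orbits; sizes (1, 2, 5, 5, 2):

[[1], [2, 6], [3, 7, 10, 12, 14], [4, 5, 8, 11, 15], [9, 13]]


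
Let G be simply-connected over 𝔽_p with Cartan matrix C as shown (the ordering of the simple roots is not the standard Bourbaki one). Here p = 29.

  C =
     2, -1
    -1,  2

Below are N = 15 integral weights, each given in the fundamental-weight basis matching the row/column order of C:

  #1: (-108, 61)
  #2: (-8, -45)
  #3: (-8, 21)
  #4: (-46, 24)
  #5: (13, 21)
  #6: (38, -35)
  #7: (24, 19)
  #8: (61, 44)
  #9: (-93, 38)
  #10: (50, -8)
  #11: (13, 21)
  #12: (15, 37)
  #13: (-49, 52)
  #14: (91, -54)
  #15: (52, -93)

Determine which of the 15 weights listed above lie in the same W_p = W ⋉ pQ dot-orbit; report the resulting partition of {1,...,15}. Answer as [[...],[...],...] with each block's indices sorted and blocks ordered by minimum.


Root system A_2: the 2×2 matrix C matches after relabeling.

Each λ_j+ρ reduced to Ā_29; 2-tuples below use C's row order:

  λ_1+ρ ↦ (9, 4);  λ_2+ρ ↦ (7, 15);  λ_3+ρ ↦ (7, 15);  λ_4+ρ ↦ (9, 4);  λ_5+ρ ↦ (7, 15);  λ_6+ρ ↦ (5, 19);  λ_7+ρ ↦ (9, 4);  λ_8+ρ ↦ (9, 4);  λ_9+ρ ↦ (5, 19);  λ_10+ρ ↦ (7, 15);  λ_11+ρ ↦ (7, 15);  λ_12+ρ ↦ (9, 4);  λ_13+ρ ↦ (5, 19);  λ_14+ρ ↦ (5, 19);  λ_15+ρ ↦ (5, 19)

These 15 weights hit 3 W_29-dot-orbits; sizes (5, 5, 5):

[[1, 4, 7, 8, 12], [2, 3, 5, 10, 11], [6, 9, 13, 14, 15]]


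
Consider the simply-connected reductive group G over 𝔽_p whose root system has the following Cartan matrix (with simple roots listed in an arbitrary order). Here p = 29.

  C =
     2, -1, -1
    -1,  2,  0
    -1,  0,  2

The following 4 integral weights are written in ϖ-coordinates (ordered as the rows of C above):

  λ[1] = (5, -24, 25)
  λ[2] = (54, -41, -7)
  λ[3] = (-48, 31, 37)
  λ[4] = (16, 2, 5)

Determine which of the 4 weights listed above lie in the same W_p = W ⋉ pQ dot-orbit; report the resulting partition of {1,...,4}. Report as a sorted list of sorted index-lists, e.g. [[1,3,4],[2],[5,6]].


Root system A_3: the 3×3 matrix C matches after relabeling.

Each λ_j+ρ reduced to Ā_29; 3-tuples below use C's row order:

    λ_1+ρ ↦ (17, 3, 6)
    λ_2+ρ ↦ (11, 3, 9)
    λ_3+ρ ↦ (11, 3, 9)
    λ_4+ρ ↦ (17, 3, 6)

Grouping the 4 weights by Ā_29-representative: 2 linkage classes.

[[1, 4], [2, 3]]


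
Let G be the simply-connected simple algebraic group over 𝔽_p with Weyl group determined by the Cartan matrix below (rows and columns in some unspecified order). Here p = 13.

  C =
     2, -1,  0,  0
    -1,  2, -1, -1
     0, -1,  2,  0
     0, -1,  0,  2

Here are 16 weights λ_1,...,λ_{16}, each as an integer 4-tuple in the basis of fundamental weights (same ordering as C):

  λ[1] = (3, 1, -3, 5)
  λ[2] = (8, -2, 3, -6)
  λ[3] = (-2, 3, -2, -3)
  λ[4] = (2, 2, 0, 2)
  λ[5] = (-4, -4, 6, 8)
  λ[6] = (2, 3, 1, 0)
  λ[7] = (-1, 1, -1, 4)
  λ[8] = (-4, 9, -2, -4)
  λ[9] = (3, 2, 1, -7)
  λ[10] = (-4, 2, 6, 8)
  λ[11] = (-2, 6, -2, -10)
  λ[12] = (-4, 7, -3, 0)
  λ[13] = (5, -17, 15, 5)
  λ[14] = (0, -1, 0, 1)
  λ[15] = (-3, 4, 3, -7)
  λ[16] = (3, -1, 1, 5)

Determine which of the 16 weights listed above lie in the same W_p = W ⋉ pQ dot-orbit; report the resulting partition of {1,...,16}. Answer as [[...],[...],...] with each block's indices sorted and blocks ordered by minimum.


Root system D_4: the 4×4 matrix C matches after relabeling.

Each λ_j+ρ reduced to Ā_13; 4-tuples below use C's row order:

  1: (4, 0, 2, 6) · 2: (3, 3, 2, 1) · 3: (1, 0, 1, 2) · 4: (3, 3, 1, 3) · 5: (3, 3, 1, 3) · 6: (3, 3, 2, 1) · 7: (0, 2, 0, 5) · 8: (3, 3, 1, 3) · 9: (1, 2, 1, 3) · 10: (3, 3, 1, 3) · 11: (1, 2, 1, 3) · 12: (3, 3, 2, 1) · 13: (3, 3, 1, 3) · 14: (1, 0, 1, 2) · 15: (1, 2, 1, 3) · 16: (4, 0, 2, 6)

Grouping the 16 weights by Ā_13-representative: 6 linkage classes.

[[1, 16], [2, 6, 12], [3, 14], [4, 5, 8, 10, 13], [7], [9, 11, 15]]
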